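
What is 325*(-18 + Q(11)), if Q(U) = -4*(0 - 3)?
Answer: -1950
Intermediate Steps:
Q(U) = 12 (Q(U) = -4*(-3) = 12)
325*(-18 + Q(11)) = 325*(-18 + 12) = 325*(-6) = -1950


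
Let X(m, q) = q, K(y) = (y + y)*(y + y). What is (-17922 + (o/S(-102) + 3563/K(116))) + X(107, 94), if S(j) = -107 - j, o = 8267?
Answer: -5242816553/269120 ≈ -19481.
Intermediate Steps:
K(y) = 4*y² (K(y) = (2*y)*(2*y) = 4*y²)
(-17922 + (o/S(-102) + 3563/K(116))) + X(107, 94) = (-17922 + (8267/(-107 - 1*(-102)) + 3563/((4*116²)))) + 94 = (-17922 + (8267/(-107 + 102) + 3563/((4*13456)))) + 94 = (-17922 + (8267/(-5) + 3563/53824)) + 94 = (-17922 + (8267*(-⅕) + 3563*(1/53824))) + 94 = (-17922 + (-8267/5 + 3563/53824)) + 94 = (-17922 - 444945193/269120) + 94 = -5268113833/269120 + 94 = -5242816553/269120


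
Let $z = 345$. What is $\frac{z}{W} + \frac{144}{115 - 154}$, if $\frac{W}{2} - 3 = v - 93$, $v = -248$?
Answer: $- \frac{2841}{676} \approx -4.2027$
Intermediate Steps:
$W = -676$ ($W = 6 + 2 \left(-248 - 93\right) = 6 + 2 \left(-341\right) = 6 - 682 = -676$)
$\frac{z}{W} + \frac{144}{115 - 154} = \frac{345}{-676} + \frac{144}{115 - 154} = 345 \left(- \frac{1}{676}\right) + \frac{144}{-39} = - \frac{345}{676} + 144 \left(- \frac{1}{39}\right) = - \frac{345}{676} - \frac{48}{13} = - \frac{2841}{676}$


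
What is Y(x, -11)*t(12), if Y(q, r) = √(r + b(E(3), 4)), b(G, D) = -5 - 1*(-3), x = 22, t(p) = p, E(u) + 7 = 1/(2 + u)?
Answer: 12*I*√13 ≈ 43.267*I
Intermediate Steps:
E(u) = -7 + 1/(2 + u)
b(G, D) = -2 (b(G, D) = -5 + 3 = -2)
Y(q, r) = √(-2 + r) (Y(q, r) = √(r - 2) = √(-2 + r))
Y(x, -11)*t(12) = √(-2 - 11)*12 = √(-13)*12 = (I*√13)*12 = 12*I*√13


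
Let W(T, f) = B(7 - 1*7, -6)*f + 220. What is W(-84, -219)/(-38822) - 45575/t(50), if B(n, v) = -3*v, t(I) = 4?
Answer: -884648881/77644 ≈ -11394.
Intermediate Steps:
W(T, f) = 220 + 18*f (W(T, f) = (-3*(-6))*f + 220 = 18*f + 220 = 220 + 18*f)
W(-84, -219)/(-38822) - 45575/t(50) = (220 + 18*(-219))/(-38822) - 45575/4 = (220 - 3942)*(-1/38822) - 45575*¼ = -3722*(-1/38822) - 45575/4 = 1861/19411 - 45575/4 = -884648881/77644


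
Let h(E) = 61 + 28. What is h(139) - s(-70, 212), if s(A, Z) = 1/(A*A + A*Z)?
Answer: 884661/9940 ≈ 89.000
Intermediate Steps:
s(A, Z) = 1/(A² + A*Z)
h(E) = 89
h(139) - s(-70, 212) = 89 - 1/((-70)*(-70 + 212)) = 89 - (-1)/(70*142) = 89 - 1*(-1/9940) = 89 + 1/9940 = 884661/9940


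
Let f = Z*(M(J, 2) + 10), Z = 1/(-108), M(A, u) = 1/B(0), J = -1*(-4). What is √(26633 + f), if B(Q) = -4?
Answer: √3835139/12 ≈ 163.20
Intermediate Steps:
J = 4
M(A, u) = -¼ (M(A, u) = 1/(-4) = -¼)
Z = -1/108 ≈ -0.0092593
f = -13/144 (f = -(-¼ + 10)/108 = -1/108*39/4 = -13/144 ≈ -0.090278)
√(26633 + f) = √(26633 - 13/144) = √(3835139/144) = √3835139/12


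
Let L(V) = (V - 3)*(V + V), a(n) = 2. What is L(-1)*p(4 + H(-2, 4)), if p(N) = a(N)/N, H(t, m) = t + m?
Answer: 8/3 ≈ 2.6667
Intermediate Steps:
H(t, m) = m + t
p(N) = 2/N
L(V) = 2*V*(-3 + V) (L(V) = (-3 + V)*(2*V) = 2*V*(-3 + V))
L(-1)*p(4 + H(-2, 4)) = (2*(-1)*(-3 - 1))*(2/(4 + (4 - 2))) = (2*(-1)*(-4))*(2/(4 + 2)) = 8*(2/6) = 8*(2*(⅙)) = 8*(⅓) = 8/3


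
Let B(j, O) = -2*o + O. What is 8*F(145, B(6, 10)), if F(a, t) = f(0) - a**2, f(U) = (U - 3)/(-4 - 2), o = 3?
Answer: -168196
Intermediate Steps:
f(U) = 1/2 - U/6 (f(U) = (-3 + U)/(-6) = (-3 + U)*(-1/6) = 1/2 - U/6)
B(j, O) = -6 + O (B(j, O) = -2*3 + O = -6 + O)
F(a, t) = 1/2 - a**2 (F(a, t) = (1/2 - 1/6*0) - a**2 = (1/2 + 0) - a**2 = 1/2 - a**2)
8*F(145, B(6, 10)) = 8*(1/2 - 1*145**2) = 8*(1/2 - 1*21025) = 8*(1/2 - 21025) = 8*(-42049/2) = -168196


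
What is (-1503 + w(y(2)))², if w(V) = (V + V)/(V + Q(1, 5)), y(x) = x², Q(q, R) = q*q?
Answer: 56355049/25 ≈ 2.2542e+6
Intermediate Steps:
Q(q, R) = q²
w(V) = 2*V/(1 + V) (w(V) = (V + V)/(V + 1²) = (2*V)/(V + 1) = (2*V)/(1 + V) = 2*V/(1 + V))
(-1503 + w(y(2)))² = (-1503 + 2*2²/(1 + 2²))² = (-1503 + 2*4/(1 + 4))² = (-1503 + 2*4/5)² = (-1503 + 2*4*(⅕))² = (-1503 + 8/5)² = (-7507/5)² = 56355049/25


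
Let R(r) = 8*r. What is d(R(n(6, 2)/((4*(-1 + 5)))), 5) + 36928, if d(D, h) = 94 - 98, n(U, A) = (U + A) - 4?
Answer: 36924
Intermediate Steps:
n(U, A) = -4 + A + U (n(U, A) = (A + U) - 4 = -4 + A + U)
d(D, h) = -4
d(R(n(6, 2)/((4*(-1 + 5)))), 5) + 36928 = -4 + 36928 = 36924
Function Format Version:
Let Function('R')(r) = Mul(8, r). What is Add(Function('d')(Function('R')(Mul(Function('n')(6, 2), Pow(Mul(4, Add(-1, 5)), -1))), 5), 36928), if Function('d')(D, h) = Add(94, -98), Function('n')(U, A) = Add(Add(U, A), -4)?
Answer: 36924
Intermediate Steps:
Function('n')(U, A) = Add(-4, A, U) (Function('n')(U, A) = Add(Add(A, U), -4) = Add(-4, A, U))
Function('d')(D, h) = -4
Add(Function('d')(Function('R')(Mul(Function('n')(6, 2), Pow(Mul(4, Add(-1, 5)), -1))), 5), 36928) = Add(-4, 36928) = 36924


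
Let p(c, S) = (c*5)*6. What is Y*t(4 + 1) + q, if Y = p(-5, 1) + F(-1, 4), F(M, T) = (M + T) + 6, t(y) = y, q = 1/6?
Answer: -4229/6 ≈ -704.83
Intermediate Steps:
q = ⅙ ≈ 0.16667
p(c, S) = 30*c (p(c, S) = (5*c)*6 = 30*c)
F(M, T) = 6 + M + T
Y = -141 (Y = 30*(-5) + (6 - 1 + 4) = -150 + 9 = -141)
Y*t(4 + 1) + q = -141*(4 + 1) + ⅙ = -141*5 + ⅙ = -705 + ⅙ = -4229/6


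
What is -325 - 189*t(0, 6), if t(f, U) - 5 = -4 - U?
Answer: 620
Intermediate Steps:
t(f, U) = 1 - U (t(f, U) = 5 + (-4 - U) = 1 - U)
-325 - 189*t(0, 6) = -325 - 189*(1 - 1*6) = -325 - 189*(1 - 6) = -325 - 189*(-5) = -325 - 1*(-945) = -325 + 945 = 620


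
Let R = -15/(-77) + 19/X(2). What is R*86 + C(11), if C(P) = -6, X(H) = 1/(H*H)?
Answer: 504100/77 ≈ 6546.8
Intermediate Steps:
X(H) = H⁻² (X(H) = 1/(H²) = H⁻²)
R = 5867/77 (R = -15/(-77) + 19/(2⁻²) = -15*(-1/77) + 19/(¼) = 15/77 + 19*4 = 15/77 + 76 = 5867/77 ≈ 76.195)
R*86 + C(11) = (5867/77)*86 - 6 = 504562/77 - 6 = 504100/77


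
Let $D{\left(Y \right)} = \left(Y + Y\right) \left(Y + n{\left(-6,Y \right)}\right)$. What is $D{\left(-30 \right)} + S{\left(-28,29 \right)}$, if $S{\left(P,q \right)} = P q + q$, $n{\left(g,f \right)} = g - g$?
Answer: $1017$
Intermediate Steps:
$n{\left(g,f \right)} = 0$
$D{\left(Y \right)} = 2 Y^{2}$ ($D{\left(Y \right)} = \left(Y + Y\right) \left(Y + 0\right) = 2 Y Y = 2 Y^{2}$)
$S{\left(P,q \right)} = q + P q$
$D{\left(-30 \right)} + S{\left(-28,29 \right)} = 2 \left(-30\right)^{2} + 29 \left(1 - 28\right) = 2 \cdot 900 + 29 \left(-27\right) = 1800 - 783 = 1017$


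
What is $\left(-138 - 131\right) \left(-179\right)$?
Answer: $48151$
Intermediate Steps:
$\left(-138 - 131\right) \left(-179\right) = \left(-269\right) \left(-179\right) = 48151$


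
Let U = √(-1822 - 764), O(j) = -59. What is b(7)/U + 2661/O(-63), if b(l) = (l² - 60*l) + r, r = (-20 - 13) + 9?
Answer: -2661/59 + 395*I*√2586/2586 ≈ -45.102 + 7.7675*I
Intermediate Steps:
r = -24 (r = -33 + 9 = -24)
U = I*√2586 (U = √(-2586) = I*√2586 ≈ 50.853*I)
b(l) = -24 + l² - 60*l (b(l) = (l² - 60*l) - 24 = -24 + l² - 60*l)
b(7)/U + 2661/O(-63) = (-24 + 7² - 60*7)/((I*√2586)) + 2661/(-59) = (-24 + 49 - 420)*(-I*√2586/2586) + 2661*(-1/59) = -(-395)*I*√2586/2586 - 2661/59 = 395*I*√2586/2586 - 2661/59 = -2661/59 + 395*I*√2586/2586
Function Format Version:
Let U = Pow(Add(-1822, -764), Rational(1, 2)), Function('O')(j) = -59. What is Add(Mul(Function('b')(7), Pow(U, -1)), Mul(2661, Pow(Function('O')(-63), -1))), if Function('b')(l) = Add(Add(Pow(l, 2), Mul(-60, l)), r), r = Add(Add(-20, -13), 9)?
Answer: Add(Rational(-2661, 59), Mul(Rational(395, 2586), I, Pow(2586, Rational(1, 2)))) ≈ Add(-45.102, Mul(7.7675, I))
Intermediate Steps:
r = -24 (r = Add(-33, 9) = -24)
U = Mul(I, Pow(2586, Rational(1, 2))) (U = Pow(-2586, Rational(1, 2)) = Mul(I, Pow(2586, Rational(1, 2))) ≈ Mul(50.853, I))
Function('b')(l) = Add(-24, Pow(l, 2), Mul(-60, l)) (Function('b')(l) = Add(Add(Pow(l, 2), Mul(-60, l)), -24) = Add(-24, Pow(l, 2), Mul(-60, l)))
Add(Mul(Function('b')(7), Pow(U, -1)), Mul(2661, Pow(Function('O')(-63), -1))) = Add(Mul(Add(-24, Pow(7, 2), Mul(-60, 7)), Pow(Mul(I, Pow(2586, Rational(1, 2))), -1)), Mul(2661, Pow(-59, -1))) = Add(Mul(Add(-24, 49, -420), Mul(Rational(-1, 2586), I, Pow(2586, Rational(1, 2)))), Mul(2661, Rational(-1, 59))) = Add(Mul(-395, Mul(Rational(-1, 2586), I, Pow(2586, Rational(1, 2)))), Rational(-2661, 59)) = Add(Mul(Rational(395, 2586), I, Pow(2586, Rational(1, 2))), Rational(-2661, 59)) = Add(Rational(-2661, 59), Mul(Rational(395, 2586), I, Pow(2586, Rational(1, 2))))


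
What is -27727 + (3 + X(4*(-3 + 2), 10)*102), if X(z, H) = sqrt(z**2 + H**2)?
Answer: -27724 + 204*sqrt(29) ≈ -26625.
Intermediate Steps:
X(z, H) = sqrt(H**2 + z**2)
-27727 + (3 + X(4*(-3 + 2), 10)*102) = -27727 + (3 + sqrt(10**2 + (4*(-3 + 2))**2)*102) = -27727 + (3 + sqrt(100 + (4*(-1))**2)*102) = -27727 + (3 + sqrt(100 + (-4)**2)*102) = -27727 + (3 + sqrt(100 + 16)*102) = -27727 + (3 + sqrt(116)*102) = -27727 + (3 + (2*sqrt(29))*102) = -27727 + (3 + 204*sqrt(29)) = -27724 + 204*sqrt(29)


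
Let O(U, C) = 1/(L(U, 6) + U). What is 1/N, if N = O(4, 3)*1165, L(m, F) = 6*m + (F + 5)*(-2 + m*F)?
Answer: 54/233 ≈ 0.23176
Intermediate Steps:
L(m, F) = 6*m + (-2 + F*m)*(5 + F) (L(m, F) = 6*m + (5 + F)*(-2 + F*m) = 6*m + (-2 + F*m)*(5 + F))
O(U, C) = 1/(-22 + 73*U) (O(U, C) = 1/((-10 - 2*6 + 6*U + U*6² + 5*6*U) + U) = 1/((-10 - 12 + 6*U + U*36 + 30*U) + U) = 1/((-10 - 12 + 6*U + 36*U + 30*U) + U) = 1/((-22 + 72*U) + U) = 1/(-22 + 73*U))
N = 233/54 (N = 1165/(-22 + 73*4) = 1165/(-22 + 292) = 1165/270 = (1/270)*1165 = 233/54 ≈ 4.3148)
1/N = 1/(233/54) = 54/233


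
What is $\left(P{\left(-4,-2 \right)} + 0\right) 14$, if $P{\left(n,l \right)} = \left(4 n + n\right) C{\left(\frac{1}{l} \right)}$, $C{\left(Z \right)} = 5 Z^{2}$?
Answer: $-350$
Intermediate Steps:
$P{\left(n,l \right)} = \frac{25 n}{l^{2}}$ ($P{\left(n,l \right)} = \left(4 n + n\right) 5 \left(\frac{1}{l}\right)^{2} = 5 n \frac{5}{l^{2}} = \frac{25 n}{l^{2}}$)
$\left(P{\left(-4,-2 \right)} + 0\right) 14 = \left(25 \left(-4\right) \frac{1}{4} + 0\right) 14 = \left(-25 + 0\right) 14 = \left(-25\right) 14 = -350$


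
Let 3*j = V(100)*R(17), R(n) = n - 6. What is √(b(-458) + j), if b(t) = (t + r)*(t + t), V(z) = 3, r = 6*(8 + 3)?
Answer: √359083 ≈ 599.24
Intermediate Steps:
r = 66 (r = 6*11 = 66)
b(t) = 2*t*(66 + t) (b(t) = (t + 66)*(t + t) = (66 + t)*(2*t) = 2*t*(66 + t))
R(n) = -6 + n
j = 11 (j = (3*(-6 + 17))/3 = (3*11)/3 = (⅓)*33 = 11)
√(b(-458) + j) = √(2*(-458)*(66 - 458) + 11) = √(2*(-458)*(-392) + 11) = √(359072 + 11) = √359083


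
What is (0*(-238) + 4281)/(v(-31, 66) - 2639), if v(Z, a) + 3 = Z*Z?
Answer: -4281/1681 ≈ -2.5467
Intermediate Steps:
v(Z, a) = -3 + Z**2 (v(Z, a) = -3 + Z*Z = -3 + Z**2)
(0*(-238) + 4281)/(v(-31, 66) - 2639) = (0*(-238) + 4281)/((-3 + (-31)**2) - 2639) = (0 + 4281)/((-3 + 961) - 2639) = 4281/(958 - 2639) = 4281/(-1681) = 4281*(-1/1681) = -4281/1681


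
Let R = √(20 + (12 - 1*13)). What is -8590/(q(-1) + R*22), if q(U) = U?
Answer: -1718/1839 - 37796*√19/1839 ≈ -90.520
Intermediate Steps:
R = √19 (R = √(20 + (12 - 13)) = √(20 - 1) = √19 ≈ 4.3589)
-8590/(q(-1) + R*22) = -8590/(-1 + √19*22) = -8590/(-1 + 22*√19)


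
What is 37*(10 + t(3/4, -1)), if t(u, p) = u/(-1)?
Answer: 1369/4 ≈ 342.25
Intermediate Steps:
t(u, p) = -u (t(u, p) = u*(-1) = -u)
37*(10 + t(3/4, -1)) = 37*(10 - 3/4) = 37*(10 - 1*¾) = 37*(10 - ¾) = 37*(37/4) = 1369/4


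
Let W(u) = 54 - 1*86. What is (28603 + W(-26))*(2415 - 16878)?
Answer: -413222373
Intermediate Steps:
W(u) = -32 (W(u) = 54 - 86 = -32)
(28603 + W(-26))*(2415 - 16878) = (28603 - 32)*(2415 - 16878) = 28571*(-14463) = -413222373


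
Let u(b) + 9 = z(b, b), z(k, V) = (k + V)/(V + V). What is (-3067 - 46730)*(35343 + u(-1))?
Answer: -1759576995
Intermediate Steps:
z(k, V) = (V + k)/(2*V) (z(k, V) = (V + k)/((2*V)) = (V + k)*(1/(2*V)) = (V + k)/(2*V))
u(b) = -8 (u(b) = -9 + (b + b)/(2*b) = -9 + (2*b)/(2*b) = -9 + 1 = -8)
(-3067 - 46730)*(35343 + u(-1)) = (-3067 - 46730)*(35343 - 8) = -49797*35335 = -1759576995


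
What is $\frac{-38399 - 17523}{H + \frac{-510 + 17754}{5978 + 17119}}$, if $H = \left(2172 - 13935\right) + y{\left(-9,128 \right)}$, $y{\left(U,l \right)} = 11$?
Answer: $\frac{215271739}{45236450} \approx 4.7588$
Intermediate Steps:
$H = -11752$ ($H = \left(2172 - 13935\right) + 11 = -11763 + 11 = -11752$)
$\frac{-38399 - 17523}{H + \frac{-510 + 17754}{5978 + 17119}} = \frac{-38399 - 17523}{-11752 + \frac{-510 + 17754}{5978 + 17119}} = - \frac{55922}{-11752 + \frac{17244}{23097}} = - \frac{55922}{-11752 + 17244 \cdot \frac{1}{23097}} = - \frac{55922}{-11752 + \frac{5748}{7699}} = - \frac{55922}{- \frac{90472900}{7699}} = \left(-55922\right) \left(- \frac{7699}{90472900}\right) = \frac{215271739}{45236450}$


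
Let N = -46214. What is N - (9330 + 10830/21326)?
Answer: -592271087/10663 ≈ -55545.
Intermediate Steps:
N - (9330 + 10830/21326) = -46214 - (9330 + 10830/21326) = -46214 - (9330 + 10830*(1/21326)) = -46214 - (9330 + 5415/10663) = -46214 - 1*99491205/10663 = -46214 - 99491205/10663 = -592271087/10663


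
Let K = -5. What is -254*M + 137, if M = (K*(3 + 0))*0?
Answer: 137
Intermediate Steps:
M = 0 (M = -5*(3 + 0)*0 = -5*3*0 = -15*0 = 0)
-254*M + 137 = -254*0 + 137 = 0 + 137 = 137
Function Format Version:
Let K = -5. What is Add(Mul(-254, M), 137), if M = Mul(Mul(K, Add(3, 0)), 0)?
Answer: 137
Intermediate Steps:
M = 0 (M = Mul(Mul(-5, Add(3, 0)), 0) = Mul(Mul(-5, 3), 0) = Mul(-15, 0) = 0)
Add(Mul(-254, M), 137) = Add(Mul(-254, 0), 137) = Add(0, 137) = 137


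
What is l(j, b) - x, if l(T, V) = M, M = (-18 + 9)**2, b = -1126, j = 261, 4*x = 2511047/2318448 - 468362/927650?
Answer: 31617544783883/391037870400 ≈ 80.855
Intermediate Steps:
x = 56522718517/391037870400 (x = (2511047/2318448 - 468362/927650)/4 = (2511047*(1/2318448) - 468362*1/927650)/4 = (228277/210768 - 234181/463825)/4 = (1/4)*(56522718517/97759467600) = 56522718517/391037870400 ≈ 0.14455)
M = 81 (M = (-9)**2 = 81)
l(T, V) = 81
l(j, b) - x = 81 - 1*56522718517/391037870400 = 81 - 56522718517/391037870400 = 31617544783883/391037870400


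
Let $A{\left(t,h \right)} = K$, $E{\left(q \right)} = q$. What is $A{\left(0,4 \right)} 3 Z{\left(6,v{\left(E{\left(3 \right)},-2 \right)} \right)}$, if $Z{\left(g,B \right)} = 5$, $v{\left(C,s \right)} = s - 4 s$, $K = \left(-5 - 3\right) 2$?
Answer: $-240$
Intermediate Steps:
$K = -16$ ($K = \left(-8\right) 2 = -16$)
$A{\left(t,h \right)} = -16$
$v{\left(C,s \right)} = - 3 s$
$A{\left(0,4 \right)} 3 Z{\left(6,v{\left(E{\left(3 \right)},-2 \right)} \right)} = \left(-16\right) 3 \cdot 5 = \left(-48\right) 5 = -240$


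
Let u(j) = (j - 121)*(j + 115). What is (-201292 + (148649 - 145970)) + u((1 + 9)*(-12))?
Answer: -197408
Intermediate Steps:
u(j) = (-121 + j)*(115 + j)
(-201292 + (148649 - 145970)) + u((1 + 9)*(-12)) = (-201292 + (148649 - 145970)) + (-13915 + ((1 + 9)*(-12))² - 6*(1 + 9)*(-12)) = (-201292 + 2679) + (-13915 + (10*(-12))² - 60*(-12)) = -198613 + (-13915 + (-120)² - 6*(-120)) = -198613 + (-13915 + 14400 + 720) = -198613 + 1205 = -197408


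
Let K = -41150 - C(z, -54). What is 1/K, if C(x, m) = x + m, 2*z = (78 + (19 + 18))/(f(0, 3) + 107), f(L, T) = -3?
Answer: -208/8548083 ≈ -2.4333e-5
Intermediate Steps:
z = 115/208 (z = ((78 + (19 + 18))/(-3 + 107))/2 = ((78 + 37)/104)/2 = (115*(1/104))/2 = (1/2)*(115/104) = 115/208 ≈ 0.55289)
C(x, m) = m + x
K = -8548083/208 (K = -41150 - (-54 + 115/208) = -41150 - 1*(-11117/208) = -41150 + 11117/208 = -8548083/208 ≈ -41097.)
1/K = 1/(-8548083/208) = -208/8548083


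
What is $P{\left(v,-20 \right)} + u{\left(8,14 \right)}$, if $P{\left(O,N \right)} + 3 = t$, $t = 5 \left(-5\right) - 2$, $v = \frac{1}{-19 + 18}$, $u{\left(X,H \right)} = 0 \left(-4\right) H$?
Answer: $-30$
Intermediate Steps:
$u{\left(X,H \right)} = 0$ ($u{\left(X,H \right)} = 0 H = 0$)
$v = -1$ ($v = \frac{1}{-1} = -1$)
$t = -27$ ($t = -25 - 2 = -27$)
$P{\left(O,N \right)} = -30$ ($P{\left(O,N \right)} = -3 - 27 = -30$)
$P{\left(v,-20 \right)} + u{\left(8,14 \right)} = -30 + 0 = -30$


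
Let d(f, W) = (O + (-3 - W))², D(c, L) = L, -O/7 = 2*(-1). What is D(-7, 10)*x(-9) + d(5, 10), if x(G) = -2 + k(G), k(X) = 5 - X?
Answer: 121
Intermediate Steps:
O = 14 (O = -14*(-1) = -7*(-2) = 14)
d(f, W) = (11 - W)² (d(f, W) = (14 + (-3 - W))² = (11 - W)²)
x(G) = 3 - G (x(G) = -2 + (5 - G) = 3 - G)
D(-7, 10)*x(-9) + d(5, 10) = 10*(3 - 1*(-9)) + (-11 + 10)² = 10*(3 + 9) + (-1)² = 10*12 + 1 = 120 + 1 = 121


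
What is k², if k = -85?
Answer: 7225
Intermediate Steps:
k² = (-85)² = 7225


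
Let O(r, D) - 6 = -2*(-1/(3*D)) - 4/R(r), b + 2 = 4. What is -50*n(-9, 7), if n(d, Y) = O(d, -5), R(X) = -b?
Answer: -1180/3 ≈ -393.33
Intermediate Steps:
b = 2 (b = -2 + 4 = 2)
R(X) = -2 (R(X) = -1*2 = -2)
O(r, D) = 8 + 2/(3*D) (O(r, D) = 6 + (-2*(-1/(3*D)) - 4/(-2)) = 6 + (-(-2)/(3*D) - 4*(-½)) = 6 + (2/(3*D) + 2) = 6 + (2 + 2/(3*D)) = 8 + 2/(3*D))
n(d, Y) = 118/15 (n(d, Y) = 8 + (⅔)/(-5) = 8 + (⅔)*(-⅕) = 8 - 2/15 = 118/15)
-50*n(-9, 7) = -50*118/15 = -1180/3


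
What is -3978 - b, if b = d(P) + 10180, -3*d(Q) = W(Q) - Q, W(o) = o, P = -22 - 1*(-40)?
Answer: -14158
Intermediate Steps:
P = 18 (P = -22 + 40 = 18)
d(Q) = 0 (d(Q) = -(Q - Q)/3 = -1/3*0 = 0)
b = 10180 (b = 0 + 10180 = 10180)
-3978 - b = -3978 - 1*10180 = -3978 - 10180 = -14158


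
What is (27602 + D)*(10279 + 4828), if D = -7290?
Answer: 306853384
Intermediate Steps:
(27602 + D)*(10279 + 4828) = (27602 - 7290)*(10279 + 4828) = 20312*15107 = 306853384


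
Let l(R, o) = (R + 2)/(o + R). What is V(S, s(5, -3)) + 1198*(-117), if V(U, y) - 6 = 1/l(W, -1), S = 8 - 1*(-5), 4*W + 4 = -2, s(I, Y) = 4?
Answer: -140165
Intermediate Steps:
W = -3/2 (W = -1 + (¼)*(-2) = -1 - ½ = -3/2 ≈ -1.5000)
l(R, o) = (2 + R)/(R + o)
S = 13 (S = 8 + 5 = 13)
V(U, y) = 1 (V(U, y) = 6 + 1/((2 - 3/2)/(-3/2 - 1)) = 6 + 1/((½)/(-5/2)) = 6 + 1/(-⅖*½) = 6 + 1/(-⅕) = 6 - 5 = 1)
V(S, s(5, -3)) + 1198*(-117) = 1 + 1198*(-117) = 1 - 140166 = -140165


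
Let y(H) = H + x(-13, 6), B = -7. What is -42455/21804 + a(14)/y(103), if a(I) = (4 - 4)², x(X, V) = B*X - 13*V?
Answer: -42455/21804 ≈ -1.9471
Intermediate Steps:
x(X, V) = -13*V - 7*X (x(X, V) = -7*X - 13*V = -13*V - 7*X)
a(I) = 0 (a(I) = 0² = 0)
y(H) = 13 + H (y(H) = H + (-13*6 - 7*(-13)) = H + (-78 + 91) = H + 13 = 13 + H)
-42455/21804 + a(14)/y(103) = -42455/21804 + 0/(13 + 103) = -42455*1/21804 + 0/116 = -42455/21804 + 0*(1/116) = -42455/21804 + 0 = -42455/21804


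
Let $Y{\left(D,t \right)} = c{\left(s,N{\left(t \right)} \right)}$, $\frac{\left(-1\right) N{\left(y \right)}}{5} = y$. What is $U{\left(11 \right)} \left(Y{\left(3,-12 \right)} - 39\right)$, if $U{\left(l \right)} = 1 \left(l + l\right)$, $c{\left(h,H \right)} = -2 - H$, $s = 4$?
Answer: $-2222$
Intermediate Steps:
$N{\left(y \right)} = - 5 y$
$Y{\left(D,t \right)} = -2 + 5 t$ ($Y{\left(D,t \right)} = -2 - - 5 t = -2 + 5 t$)
$U{\left(l \right)} = 2 l$ ($U{\left(l \right)} = 1 \cdot 2 l = 2 l$)
$U{\left(11 \right)} \left(Y{\left(3,-12 \right)} - 39\right) = 2 \cdot 11 \left(\left(-2 + 5 \left(-12\right)\right) - 39\right) = 22 \left(\left(-2 - 60\right) - 39\right) = 22 \left(-62 - 39\right) = 22 \left(-101\right) = -2222$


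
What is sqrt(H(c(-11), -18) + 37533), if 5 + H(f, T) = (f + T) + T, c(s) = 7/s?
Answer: sqrt(4536455)/11 ≈ 193.63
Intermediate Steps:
H(f, T) = -5 + f + 2*T (H(f, T) = -5 + ((f + T) + T) = -5 + ((T + f) + T) = -5 + (f + 2*T) = -5 + f + 2*T)
sqrt(H(c(-11), -18) + 37533) = sqrt((-5 + 7/(-11) + 2*(-18)) + 37533) = sqrt((-5 + 7*(-1/11) - 36) + 37533) = sqrt((-5 - 7/11 - 36) + 37533) = sqrt(-458/11 + 37533) = sqrt(412405/11) = sqrt(4536455)/11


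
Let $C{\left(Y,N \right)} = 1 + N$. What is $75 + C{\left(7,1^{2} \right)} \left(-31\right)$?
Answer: $13$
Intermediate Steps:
$75 + C{\left(7,1^{2} \right)} \left(-31\right) = 75 + \left(1 + 1^{2}\right) \left(-31\right) = 75 + \left(1 + 1\right) \left(-31\right) = 75 + 2 \left(-31\right) = 75 - 62 = 13$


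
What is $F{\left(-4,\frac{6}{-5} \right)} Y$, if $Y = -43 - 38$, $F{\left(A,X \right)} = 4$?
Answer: $-324$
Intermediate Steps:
$Y = -81$
$F{\left(-4,\frac{6}{-5} \right)} Y = 4 \left(-81\right) = -324$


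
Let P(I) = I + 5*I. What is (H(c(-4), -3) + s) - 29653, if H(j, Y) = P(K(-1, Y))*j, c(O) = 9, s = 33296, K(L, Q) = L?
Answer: 3589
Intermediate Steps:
P(I) = 6*I
H(j, Y) = -6*j (H(j, Y) = (6*(-1))*j = -6*j)
(H(c(-4), -3) + s) - 29653 = (-6*9 + 33296) - 29653 = (-54 + 33296) - 29653 = 33242 - 29653 = 3589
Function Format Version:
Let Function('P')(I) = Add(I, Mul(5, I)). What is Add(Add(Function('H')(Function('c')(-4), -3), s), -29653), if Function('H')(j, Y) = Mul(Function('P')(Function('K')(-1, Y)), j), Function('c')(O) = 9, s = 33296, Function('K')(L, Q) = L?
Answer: 3589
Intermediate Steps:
Function('P')(I) = Mul(6, I)
Function('H')(j, Y) = Mul(-6, j) (Function('H')(j, Y) = Mul(Mul(6, -1), j) = Mul(-6, j))
Add(Add(Function('H')(Function('c')(-4), -3), s), -29653) = Add(Add(Mul(-6, 9), 33296), -29653) = Add(Add(-54, 33296), -29653) = Add(33242, -29653) = 3589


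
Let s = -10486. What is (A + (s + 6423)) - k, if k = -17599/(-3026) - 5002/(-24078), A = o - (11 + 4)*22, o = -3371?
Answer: -283062071083/36430014 ≈ -7770.0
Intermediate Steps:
A = -3701 (A = -3371 - (11 + 4)*22 = -3371 - 15*22 = -3371 - 1*330 = -3371 - 330 = -3701)
k = 219442387/36430014 (k = -17599*(-1/3026) - 5002*(-1/24078) = 17599/3026 + 2501/12039 = 219442387/36430014 ≈ 6.0237)
(A + (s + 6423)) - k = (-3701 + (-10486 + 6423)) - 1*219442387/36430014 = (-3701 - 4063) - 219442387/36430014 = -7764 - 219442387/36430014 = -283062071083/36430014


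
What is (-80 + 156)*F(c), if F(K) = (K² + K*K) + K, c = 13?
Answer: 26676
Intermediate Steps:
F(K) = K + 2*K² (F(K) = (K² + K²) + K = 2*K² + K = K + 2*K²)
(-80 + 156)*F(c) = (-80 + 156)*(13*(1 + 2*13)) = 76*(13*(1 + 26)) = 76*(13*27) = 76*351 = 26676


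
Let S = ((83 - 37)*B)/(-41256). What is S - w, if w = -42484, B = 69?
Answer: 292119455/6876 ≈ 42484.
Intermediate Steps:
S = -529/6876 (S = ((83 - 37)*69)/(-41256) = (46*69)*(-1/41256) = 3174*(-1/41256) = -529/6876 ≈ -0.076934)
S - w = -529/6876 - 1*(-42484) = -529/6876 + 42484 = 292119455/6876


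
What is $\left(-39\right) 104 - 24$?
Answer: $-4080$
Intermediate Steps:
$\left(-39\right) 104 - 24 = -4056 - 24 = -4080$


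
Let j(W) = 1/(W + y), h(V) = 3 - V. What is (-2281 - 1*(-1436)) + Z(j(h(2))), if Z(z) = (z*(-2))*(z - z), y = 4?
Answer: -845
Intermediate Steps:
j(W) = 1/(4 + W) (j(W) = 1/(W + 4) = 1/(4 + W))
Z(z) = 0 (Z(z) = -2*z*0 = 0)
(-2281 - 1*(-1436)) + Z(j(h(2))) = (-2281 - 1*(-1436)) + 0 = (-2281 + 1436) + 0 = -845 + 0 = -845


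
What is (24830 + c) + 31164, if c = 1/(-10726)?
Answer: 600591643/10726 ≈ 55994.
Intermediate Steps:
c = -1/10726 ≈ -9.3231e-5
(24830 + c) + 31164 = (24830 - 1/10726) + 31164 = 266326579/10726 + 31164 = 600591643/10726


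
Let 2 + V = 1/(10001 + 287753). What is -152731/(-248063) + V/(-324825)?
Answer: 14771975883222491/23992143106812150 ≈ 0.61570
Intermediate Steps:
V = -595507/297754 (V = -2 + 1/(10001 + 287753) = -2 + 1/297754 = -595507/297754 ≈ -2.0000)
-152731/(-248063) + V/(-324825) = -152731/(-248063) - 595507/297754/(-324825) = -152731*(-1/248063) - 595507/297754*(-1/324825) = 152731/248063 + 595507/96717943050 = 14771975883222491/23992143106812150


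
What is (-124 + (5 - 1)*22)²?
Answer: 1296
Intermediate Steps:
(-124 + (5 - 1)*22)² = (-124 + 4*22)² = (-124 + 88)² = (-36)² = 1296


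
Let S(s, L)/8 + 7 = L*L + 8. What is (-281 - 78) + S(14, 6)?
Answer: -63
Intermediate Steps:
S(s, L) = 8 + 8*L**2 (S(s, L) = -56 + 8*(L*L + 8) = -56 + 8*(L**2 + 8) = -56 + 8*(8 + L**2) = -56 + (64 + 8*L**2) = 8 + 8*L**2)
(-281 - 78) + S(14, 6) = (-281 - 78) + (8 + 8*6**2) = -359 + (8 + 8*36) = -359 + (8 + 288) = -359 + 296 = -63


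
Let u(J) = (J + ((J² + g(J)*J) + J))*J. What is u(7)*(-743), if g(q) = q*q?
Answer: -2111606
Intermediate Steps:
g(q) = q²
u(J) = J*(J² + J³ + 2*J) (u(J) = (J + ((J² + J²*J) + J))*J = (J + ((J² + J³) + J))*J = (J + (J + J² + J³))*J = (J² + J³ + 2*J)*J = J*(J² + J³ + 2*J))
u(7)*(-743) = (7²*(2 + 7 + 7²))*(-743) = (49*(2 + 7 + 49))*(-743) = (49*58)*(-743) = 2842*(-743) = -2111606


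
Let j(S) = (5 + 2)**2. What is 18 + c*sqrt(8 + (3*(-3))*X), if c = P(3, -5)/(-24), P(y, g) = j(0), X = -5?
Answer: 18 - 49*sqrt(53)/24 ≈ 3.1364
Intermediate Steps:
j(S) = 49 (j(S) = 7**2 = 49)
P(y, g) = 49
c = -49/24 (c = 49/(-24) = 49*(-1/24) = -49/24 ≈ -2.0417)
18 + c*sqrt(8 + (3*(-3))*X) = 18 - 49*sqrt(8 + (3*(-3))*(-5))/24 = 18 - 49*sqrt(8 - 9*(-5))/24 = 18 - 49*sqrt(8 + 45)/24 = 18 - 49*sqrt(53)/24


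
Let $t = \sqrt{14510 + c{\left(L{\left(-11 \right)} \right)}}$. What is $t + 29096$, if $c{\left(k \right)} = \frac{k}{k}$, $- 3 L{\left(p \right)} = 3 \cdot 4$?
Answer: $29096 + \sqrt{14511} \approx 29216.0$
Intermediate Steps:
$L{\left(p \right)} = -4$ ($L{\left(p \right)} = - \frac{3 \cdot 4}{3} = \left(- \frac{1}{3}\right) 12 = -4$)
$c{\left(k \right)} = 1$
$t = \sqrt{14511}$ ($t = \sqrt{14510 + 1} = \sqrt{14511} \approx 120.46$)
$t + 29096 = \sqrt{14511} + 29096 = 29096 + \sqrt{14511}$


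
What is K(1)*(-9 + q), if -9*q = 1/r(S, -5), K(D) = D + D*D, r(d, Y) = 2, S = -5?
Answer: -163/9 ≈ -18.111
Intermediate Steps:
K(D) = D + D**2
q = -1/18 (q = -1/9/2 = -1/9*1/2 = -1/18 ≈ -0.055556)
K(1)*(-9 + q) = (1*(1 + 1))*(-9 - 1/18) = (1*2)*(-163/18) = 2*(-163/18) = -163/9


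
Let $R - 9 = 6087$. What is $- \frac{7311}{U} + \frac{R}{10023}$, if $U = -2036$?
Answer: $\frac{28563203}{6802276} \approx 4.1991$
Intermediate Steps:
$R = 6096$ ($R = 9 + 6087 = 6096$)
$- \frac{7311}{U} + \frac{R}{10023} = - \frac{7311}{-2036} + \frac{6096}{10023} = \left(-7311\right) \left(- \frac{1}{2036}\right) + 6096 \cdot \frac{1}{10023} = \frac{7311}{2036} + \frac{2032}{3341} = \frac{28563203}{6802276}$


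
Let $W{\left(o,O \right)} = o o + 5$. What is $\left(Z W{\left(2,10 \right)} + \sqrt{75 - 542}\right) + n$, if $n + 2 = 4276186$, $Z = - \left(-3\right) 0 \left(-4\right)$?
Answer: $4276184 + i \sqrt{467} \approx 4.2762 \cdot 10^{6} + 21.61 i$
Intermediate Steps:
$W{\left(o,O \right)} = 5 + o^{2}$ ($W{\left(o,O \right)} = o^{2} + 5 = 5 + o^{2}$)
$Z = 0$ ($Z = \left(-1\right) 0 \left(-4\right) = 0 \left(-4\right) = 0$)
$n = 4276184$ ($n = -2 + 4276186 = 4276184$)
$\left(Z W{\left(2,10 \right)} + \sqrt{75 - 542}\right) + n = \left(0 \left(5 + 2^{2}\right) + \sqrt{75 - 542}\right) + 4276184 = \left(0 \left(5 + 4\right) + \sqrt{-467}\right) + 4276184 = \left(0 \cdot 9 + i \sqrt{467}\right) + 4276184 = \left(0 + i \sqrt{467}\right) + 4276184 = i \sqrt{467} + 4276184 = 4276184 + i \sqrt{467}$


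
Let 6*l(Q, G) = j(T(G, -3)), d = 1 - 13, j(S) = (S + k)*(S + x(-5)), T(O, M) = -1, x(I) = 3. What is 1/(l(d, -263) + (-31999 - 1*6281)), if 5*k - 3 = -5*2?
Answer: -5/191404 ≈ -2.6123e-5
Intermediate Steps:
k = -7/5 (k = 3/5 + (-5*2)/5 = 3/5 + (1/5)*(-10) = 3/5 - 2 = -7/5 ≈ -1.4000)
j(S) = (3 + S)*(-7/5 + S) (j(S) = (S - 7/5)*(S + 3) = (-7/5 + S)*(3 + S) = (3 + S)*(-7/5 + S))
d = -12
l(Q, G) = -4/5 (l(Q, G) = (-21/5 + (-1)**2 + (8/5)*(-1))/6 = (-21/5 + 1 - 8/5)/6 = (1/6)*(-24/5) = -4/5)
1/(l(d, -263) + (-31999 - 1*6281)) = 1/(-4/5 + (-31999 - 1*6281)) = 1/(-4/5 + (-31999 - 6281)) = 1/(-4/5 - 38280) = 1/(-191404/5) = -5/191404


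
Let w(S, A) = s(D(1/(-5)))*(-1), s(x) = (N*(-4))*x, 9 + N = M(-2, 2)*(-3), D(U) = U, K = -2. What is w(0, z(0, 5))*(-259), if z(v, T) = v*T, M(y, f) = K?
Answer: -3108/5 ≈ -621.60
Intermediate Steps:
M(y, f) = -2
z(v, T) = T*v
N = -3 (N = -9 - 2*(-3) = -9 + 6 = -3)
s(x) = 12*x (s(x) = (-3*(-4))*x = 12*x)
w(S, A) = 12/5 (w(S, A) = (12/(-5))*(-1) = (12*(-⅕))*(-1) = -12/5*(-1) = 12/5)
w(0, z(0, 5))*(-259) = (12/5)*(-259) = -3108/5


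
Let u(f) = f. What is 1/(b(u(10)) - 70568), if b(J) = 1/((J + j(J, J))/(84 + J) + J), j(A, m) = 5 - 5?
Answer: -475/33519753 ≈ -1.4171e-5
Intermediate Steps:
j(A, m) = 0
b(J) = 1/(J + J/(84 + J)) (b(J) = 1/((J + 0)/(84 + J) + J) = 1/(J/(84 + J) + J) = 1/(J + J/(84 + J)))
1/(b(u(10)) - 70568) = 1/((84 + 10)/(10*(85 + 10)) - 70568) = 1/((⅒)*94/95 - 70568) = 1/((⅒)*(1/95)*94 - 70568) = 1/(47/475 - 70568) = 1/(-33519753/475) = -475/33519753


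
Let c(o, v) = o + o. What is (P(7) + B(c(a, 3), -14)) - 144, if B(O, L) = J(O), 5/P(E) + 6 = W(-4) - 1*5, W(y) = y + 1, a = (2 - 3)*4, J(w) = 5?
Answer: -1951/14 ≈ -139.36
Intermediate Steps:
a = -4 (a = -1*4 = -4)
c(o, v) = 2*o
W(y) = 1 + y
P(E) = -5/14 (P(E) = 5/(-6 + ((1 - 4) - 1*5)) = 5/(-6 + (-3 - 5)) = 5/(-6 - 8) = 5/(-14) = 5*(-1/14) = -5/14)
B(O, L) = 5
(P(7) + B(c(a, 3), -14)) - 144 = (-5/14 + 5) - 144 = 65/14 - 144 = -1951/14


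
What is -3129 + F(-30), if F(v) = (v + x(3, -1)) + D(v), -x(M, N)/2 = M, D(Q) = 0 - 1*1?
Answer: -3166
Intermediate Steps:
D(Q) = -1 (D(Q) = 0 - 1 = -1)
x(M, N) = -2*M
F(v) = -7 + v (F(v) = (v - 2*3) - 1 = (v - 6) - 1 = (-6 + v) - 1 = -7 + v)
-3129 + F(-30) = -3129 + (-7 - 30) = -3129 - 37 = -3166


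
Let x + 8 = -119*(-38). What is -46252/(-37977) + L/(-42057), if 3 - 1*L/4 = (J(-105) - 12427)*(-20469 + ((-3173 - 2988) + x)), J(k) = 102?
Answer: 4600997981360/177466521 ≈ 25926.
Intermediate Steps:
x = 4514 (x = -8 - 119*(-38) = -8 + 4522 = 4514)
L = -1090318788 (L = 12 - 4*(102 - 12427)*(-20469 + ((-3173 - 2988) + 4514)) = 12 - (-49300)*(-20469 + (-6161 + 4514)) = 12 - (-49300)*(-20469 - 1647) = 12 - (-49300)*(-22116) = 12 - 4*272579700 = 12 - 1090318800 = -1090318788)
-46252/(-37977) + L/(-42057) = -46252/(-37977) - 1090318788/(-42057) = -46252*(-1/37977) - 1090318788*(-1/42057) = 46252/37977 + 121146532/4673 = 4600997981360/177466521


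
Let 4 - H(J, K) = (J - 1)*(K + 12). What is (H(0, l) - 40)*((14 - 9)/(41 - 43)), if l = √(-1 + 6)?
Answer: 60 - 5*√5/2 ≈ 54.410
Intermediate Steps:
l = √5 ≈ 2.2361
H(J, K) = 4 - (-1 + J)*(12 + K) (H(J, K) = 4 - (J - 1)*(K + 12) = 4 - (-1 + J)*(12 + K))
(H(0, l) - 40)*((14 - 9)/(41 - 43)) = ((16 + √5 - 12*0 - 1*0*√5) - 40)*((14 - 9)/(41 - 43)) = ((16 + √5 + 0 + 0) - 40)*(5/(-2)) = ((16 + √5) - 40)*(5*(-½)) = (-24 + √5)*(-5/2) = 60 - 5*√5/2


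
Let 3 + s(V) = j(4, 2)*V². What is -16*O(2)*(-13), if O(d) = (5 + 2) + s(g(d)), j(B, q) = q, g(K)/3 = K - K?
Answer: 832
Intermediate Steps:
g(K) = 0 (g(K) = 3*(K - K) = 3*0 = 0)
s(V) = -3 + 2*V²
O(d) = 4 (O(d) = (5 + 2) + (-3 + 2*0²) = 7 + (-3 + 2*0) = 7 + (-3 + 0) = 7 - 3 = 4)
-16*O(2)*(-13) = -16*4*(-13) = -64*(-13) = 832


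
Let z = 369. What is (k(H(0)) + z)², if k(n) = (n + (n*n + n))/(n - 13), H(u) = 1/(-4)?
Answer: 6120715225/44944 ≈ 1.3619e+5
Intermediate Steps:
H(u) = -¼
k(n) = (n² + 2*n)/(-13 + n) (k(n) = (n + (n² + n))/(-13 + n) = (n + (n + n²))/(-13 + n) = (n² + 2*n)/(-13 + n))
(k(H(0)) + z)² = (-(2 - ¼)/(4*(-13 - ¼)) + 369)² = (-¼*7/4/(-53/4) + 369)² = (-¼*(-4/53)*7/4 + 369)² = (7/212 + 369)² = (78235/212)² = 6120715225/44944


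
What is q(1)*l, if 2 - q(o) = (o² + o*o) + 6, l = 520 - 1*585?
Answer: 390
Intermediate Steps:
l = -65 (l = 520 - 585 = -65)
q(o) = -4 - 2*o² (q(o) = 2 - ((o² + o*o) + 6) = 2 - ((o² + o²) + 6) = 2 - (2*o² + 6) = 2 - (6 + 2*o²) = 2 + (-6 - 2*o²) = -4 - 2*o²)
q(1)*l = (-4 - 2*1²)*(-65) = (-4 - 2*1)*(-65) = (-4 - 2)*(-65) = -6*(-65) = 390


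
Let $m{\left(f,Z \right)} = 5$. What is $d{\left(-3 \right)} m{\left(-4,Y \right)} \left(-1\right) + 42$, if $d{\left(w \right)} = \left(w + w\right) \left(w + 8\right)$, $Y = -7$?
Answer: $192$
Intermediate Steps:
$d{\left(w \right)} = 2 w \left(8 + w\right)$
$d{\left(-3 \right)} m{\left(-4,Y \right)} \left(-1\right) + 42 = 2 \left(-3\right) \left(8 - 3\right) 5 \left(-1\right) + 42 = 2 \left(-3\right) 5 \left(-5\right) + 42 = \left(-30\right) \left(-5\right) + 42 = 150 + 42 = 192$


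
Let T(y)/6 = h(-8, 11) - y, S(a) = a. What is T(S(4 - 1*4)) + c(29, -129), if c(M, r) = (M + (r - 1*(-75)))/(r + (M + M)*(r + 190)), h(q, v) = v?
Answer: 224969/3409 ≈ 65.993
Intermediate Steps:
c(M, r) = (75 + M + r)/(r + 2*M*(190 + r)) (c(M, r) = (M + (r + 75))/(r + (2*M)*(190 + r)) = (M + (75 + r))/(r + 2*M*(190 + r)) = (75 + M + r)/(r + 2*M*(190 + r)))
T(y) = 66 - 6*y (T(y) = 6*(11 - y) = 66 - 6*y)
T(S(4 - 1*4)) + c(29, -129) = (66 - 6*(4 - 1*4)) + (75 + 29 - 129)/(-129 + 380*29 + 2*29*(-129)) = (66 - 6*(4 - 4)) - 25/(-129 + 11020 - 7482) = (66 - 6*0) - 25/3409 = (66 + 0) + (1/3409)*(-25) = 66 - 25/3409 = 224969/3409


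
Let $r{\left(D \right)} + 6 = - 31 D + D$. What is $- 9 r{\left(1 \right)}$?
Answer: $324$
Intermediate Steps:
$r{\left(D \right)} = -6 - 30 D$ ($r{\left(D \right)} = -6 + \left(- 31 D + D\right) = -6 - 30 D$)
$- 9 r{\left(1 \right)} = - 9 \left(-6 - 30\right) = \left(-9\right) \left(-36\right) = 324$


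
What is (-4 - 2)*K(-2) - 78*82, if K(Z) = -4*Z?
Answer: -6444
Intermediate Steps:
(-4 - 2)*K(-2) - 78*82 = (-4 - 2)*(-4*(-2)) - 78*82 = -6*8 - 6396 = -48 - 6396 = -6444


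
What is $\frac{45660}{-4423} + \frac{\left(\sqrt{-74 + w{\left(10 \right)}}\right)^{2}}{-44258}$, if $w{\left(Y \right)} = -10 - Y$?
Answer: $- \frac{1010202259}{97876567} \approx -10.321$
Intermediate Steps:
$\frac{45660}{-4423} + \frac{\left(\sqrt{-74 + w{\left(10 \right)}}\right)^{2}}{-44258} = \frac{45660}{-4423} + \frac{\left(\sqrt{-74 - 20}\right)^{2}}{-44258} = 45660 \left(- \frac{1}{4423}\right) + \left(\sqrt{-74 - 20}\right)^{2} \left(- \frac{1}{44258}\right) = - \frac{45660}{4423} + \left(\sqrt{-74 - 20}\right)^{2} \left(- \frac{1}{44258}\right) = - \frac{45660}{4423} + \left(\sqrt{-94}\right)^{2} \left(- \frac{1}{44258}\right) = - \frac{45660}{4423} + \left(i \sqrt{94}\right)^{2} \left(- \frac{1}{44258}\right) = - \frac{45660}{4423} - - \frac{47}{22129} = - \frac{45660}{4423} + \frac{47}{22129} = - \frac{1010202259}{97876567}$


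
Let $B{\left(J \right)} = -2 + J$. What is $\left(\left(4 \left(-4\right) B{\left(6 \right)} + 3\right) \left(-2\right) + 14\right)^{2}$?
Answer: $18496$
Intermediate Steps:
$\left(\left(4 \left(-4\right) B{\left(6 \right)} + 3\right) \left(-2\right) + 14\right)^{2} = \left(\left(4 \left(-4\right) \left(-2 + 6\right) + 3\right) \left(-2\right) + 14\right)^{2} = \left(\left(\left(-16\right) 4 + 3\right) \left(-2\right) + 14\right)^{2} = \left(\left(-64 + 3\right) \left(-2\right) + 14\right)^{2} = \left(\left(-61\right) \left(-2\right) + 14\right)^{2} = \left(122 + 14\right)^{2} = 136^{2} = 18496$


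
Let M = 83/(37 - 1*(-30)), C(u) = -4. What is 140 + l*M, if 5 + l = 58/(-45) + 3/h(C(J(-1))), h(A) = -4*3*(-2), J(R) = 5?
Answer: 3192623/24120 ≈ 132.36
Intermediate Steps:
h(A) = 24 (h(A) = -12*(-2) = 24)
M = 83/67 (M = 83/(37 + 30) = 83/67 ≈ 1.2388)
l = -2219/360 (l = -5 + (58/(-45) + 3/24) = -5 + (58*(-1/45) + 3*(1/24)) = -5 + (-58/45 + ⅛) = -5 - 419/360 = -2219/360 ≈ -6.1639)
140 + l*M = 140 - 2219/360*83/67 = 140 - 184177/24120 = 3192623/24120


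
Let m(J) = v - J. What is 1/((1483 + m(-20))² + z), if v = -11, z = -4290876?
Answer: -1/2064812 ≈ -4.8431e-7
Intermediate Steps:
m(J) = -11 - J
1/((1483 + m(-20))² + z) = 1/((1483 + (-11 - 1*(-20)))² - 4290876) = 1/((1483 + (-11 + 20))² - 4290876) = 1/((1483 + 9)² - 4290876) = 1/(1492² - 4290876) = 1/(2226064 - 4290876) = 1/(-2064812) = -1/2064812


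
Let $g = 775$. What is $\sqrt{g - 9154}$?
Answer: $21 i \sqrt{19} \approx 91.537 i$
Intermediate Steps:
$\sqrt{g - 9154} = \sqrt{775 - 9154} = \sqrt{-8379} = 21 i \sqrt{19}$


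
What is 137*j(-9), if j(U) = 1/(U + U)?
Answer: -137/18 ≈ -7.6111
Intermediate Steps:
j(U) = 1/(2*U)
137*j(-9) = 137*((1/2)/(-9)) = 137*((1/2)*(-1/9)) = 137*(-1/18) = -137/18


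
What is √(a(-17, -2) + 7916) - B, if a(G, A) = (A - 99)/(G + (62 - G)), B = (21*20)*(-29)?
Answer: 12180 + √30422842/62 ≈ 12269.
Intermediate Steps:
B = -12180 (B = 420*(-29) = -12180)
a(G, A) = -99/62 + A/62 (a(G, A) = (-99 + A)/62 = (-99 + A)*(1/62) = -99/62 + A/62)
√(a(-17, -2) + 7916) - B = √((-99/62 + (1/62)*(-2)) + 7916) - 1*(-12180) = √((-99/62 - 1/31) + 7916) + 12180 = √(-101/62 + 7916) + 12180 = √(490691/62) + 12180 = √30422842/62 + 12180 = 12180 + √30422842/62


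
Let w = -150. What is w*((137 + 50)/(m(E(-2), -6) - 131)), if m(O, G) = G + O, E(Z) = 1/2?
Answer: 18700/91 ≈ 205.49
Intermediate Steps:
E(Z) = 1/2
w*((137 + 50)/(m(E(-2), -6) - 131)) = -150*(137 + 50)/((-6 + 1/2) - 131) = -28050/(-11/2 - 131) = -28050/(-273/2) = -28050*(-2)/273 = -150*(-374/273) = 18700/91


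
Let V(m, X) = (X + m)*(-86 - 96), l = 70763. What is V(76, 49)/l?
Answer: -3250/10109 ≈ -0.32150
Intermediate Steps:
V(m, X) = -182*X - 182*m (V(m, X) = (X + m)*(-182) = -182*X - 182*m)
V(76, 49)/l = (-182*49 - 182*76)/70763 = (-8918 - 13832)*(1/70763) = -22750*1/70763 = -3250/10109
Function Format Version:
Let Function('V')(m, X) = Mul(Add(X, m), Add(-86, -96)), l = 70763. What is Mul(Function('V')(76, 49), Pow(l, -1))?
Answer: Rational(-3250, 10109) ≈ -0.32150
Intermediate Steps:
Function('V')(m, X) = Add(Mul(-182, X), Mul(-182, m)) (Function('V')(m, X) = Mul(Add(X, m), -182) = Add(Mul(-182, X), Mul(-182, m)))
Mul(Function('V')(76, 49), Pow(l, -1)) = Mul(Add(Mul(-182, 49), Mul(-182, 76)), Pow(70763, -1)) = Mul(Add(-8918, -13832), Rational(1, 70763)) = Mul(-22750, Rational(1, 70763)) = Rational(-3250, 10109)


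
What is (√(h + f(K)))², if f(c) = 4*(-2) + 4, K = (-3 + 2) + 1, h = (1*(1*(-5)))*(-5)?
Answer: 21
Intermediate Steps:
h = 25 (h = (1*(-5))*(-5) = -5*(-5) = 25)
K = 0 (K = -1 + 1 = 0)
f(c) = -4 (f(c) = -8 + 4 = -4)
(√(h + f(K)))² = (√(25 - 4))² = (√21)² = 21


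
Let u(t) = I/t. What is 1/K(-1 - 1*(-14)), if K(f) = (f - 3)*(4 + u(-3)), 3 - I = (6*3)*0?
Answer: 1/30 ≈ 0.033333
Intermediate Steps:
I = 3 (I = 3 - 6*3*0 = 3 - 18*0 = 3 - 1*0 = 3 + 0 = 3)
u(t) = 3/t
K(f) = -9 + 3*f (K(f) = (f - 3)*(4 + 3/(-3)) = (-3 + f)*(4 + 3*(-⅓)) = (-3 + f)*(4 - 1) = (-3 + f)*3 = -9 + 3*f)
1/K(-1 - 1*(-14)) = 1/(-9 + 3*(-1 - 1*(-14))) = 1/(-9 + 3*(-1 + 14)) = 1/(-9 + 3*13) = 1/(-9 + 39) = 1/30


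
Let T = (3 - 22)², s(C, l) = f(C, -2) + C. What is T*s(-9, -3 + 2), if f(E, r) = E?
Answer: -6498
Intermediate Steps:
s(C, l) = 2*C (s(C, l) = C + C = 2*C)
T = 361 (T = (-19)² = 361)
T*s(-9, -3 + 2) = 361*(2*(-9)) = 361*(-18) = -6498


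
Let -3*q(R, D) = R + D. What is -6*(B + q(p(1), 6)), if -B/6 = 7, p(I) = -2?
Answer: 260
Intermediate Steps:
B = -42 (B = -6*7 = -42)
q(R, D) = -D/3 - R/3 (q(R, D) = -(R + D)/3 = -(D + R)/3 = -D/3 - R/3)
-6*(B + q(p(1), 6)) = -6*(-42 + (-1/3*6 - 1/3*(-2))) = -6*(-42 + (-2 + 2/3)) = -6*(-42 - 4/3) = -6*(-130/3) = 260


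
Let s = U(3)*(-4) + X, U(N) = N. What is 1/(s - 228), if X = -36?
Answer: -1/276 ≈ -0.0036232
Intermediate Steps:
s = -48 (s = 3*(-4) - 36 = -12 - 36 = -48)
1/(s - 228) = 1/(-48 - 228) = 1/(-276) = -1/276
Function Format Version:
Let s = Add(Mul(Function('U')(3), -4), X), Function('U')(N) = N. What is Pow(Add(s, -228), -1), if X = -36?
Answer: Rational(-1, 276) ≈ -0.0036232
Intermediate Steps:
s = -48 (s = Add(Mul(3, -4), -36) = Add(-12, -36) = -48)
Pow(Add(s, -228), -1) = Pow(Add(-48, -228), -1) = Pow(-276, -1) = Rational(-1, 276)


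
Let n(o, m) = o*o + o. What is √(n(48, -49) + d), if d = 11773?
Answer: 5*√565 ≈ 118.85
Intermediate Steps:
n(o, m) = o + o² (n(o, m) = o² + o = o + o²)
√(n(48, -49) + d) = √(48*(1 + 48) + 11773) = √(48*49 + 11773) = √(2352 + 11773) = √14125 = 5*√565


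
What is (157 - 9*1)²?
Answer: 21904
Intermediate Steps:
(157 - 9*1)² = (157 - 9)² = 148² = 21904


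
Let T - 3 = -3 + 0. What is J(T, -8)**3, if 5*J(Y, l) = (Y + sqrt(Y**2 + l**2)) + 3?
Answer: 1331/125 ≈ 10.648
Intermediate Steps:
T = 0 (T = 3 + (-3 + 0) = 3 - 3 = 0)
J(Y, l) = 3/5 + Y/5 + sqrt(Y**2 + l**2)/5 (J(Y, l) = ((Y + sqrt(Y**2 + l**2)) + 3)/5 = (3 + Y + sqrt(Y**2 + l**2))/5 = 3/5 + Y/5 + sqrt(Y**2 + l**2)/5)
J(T, -8)**3 = (3/5 + (1/5)*0 + sqrt(0**2 + (-8)**2)/5)**3 = (3/5 + 0 + sqrt(0 + 64)/5)**3 = (3/5 + 0 + sqrt(64)/5)**3 = (3/5 + 0 + (1/5)*8)**3 = (3/5 + 0 + 8/5)**3 = (11/5)**3 = 1331/125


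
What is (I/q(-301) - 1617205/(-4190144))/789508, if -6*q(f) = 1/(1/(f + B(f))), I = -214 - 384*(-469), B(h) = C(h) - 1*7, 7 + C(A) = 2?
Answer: 4522895083213/1035451641464576 ≈ 0.0043680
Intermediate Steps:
C(A) = -5 (C(A) = -7 + 2 = -5)
B(h) = -12 (B(h) = -5 - 1*7 = -5 - 7 = -12)
I = 179882 (I = -214 + 180096 = 179882)
q(f) = 2 - f/6 (q(f) = -(-2 + f/6) = -(-12 + f)/6 = 2 - f/6)
(I/q(-301) - 1617205/(-4190144))/789508 = (179882/(2 - ⅙*(-301)) - 1617205/(-4190144))/789508 = (179882/(2 + 301/6) - 1617205*(-1/4190144))*(1/789508) = (179882/(313/6) + 1617205/4190144)*(1/789508) = (179882*(6/313) + 1617205/4190144)*(1/789508) = (1079292/313 + 1617205/4190144)*(1/789508) = (4522895083213/1311515072)*(1/789508) = 4522895083213/1035451641464576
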